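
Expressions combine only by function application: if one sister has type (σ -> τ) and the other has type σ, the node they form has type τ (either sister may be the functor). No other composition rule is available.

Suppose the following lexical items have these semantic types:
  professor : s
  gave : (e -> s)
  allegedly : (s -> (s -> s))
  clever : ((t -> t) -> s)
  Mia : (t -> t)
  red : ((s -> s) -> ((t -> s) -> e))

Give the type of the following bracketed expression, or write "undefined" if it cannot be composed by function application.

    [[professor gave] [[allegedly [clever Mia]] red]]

[professor gave]: s with (e -> s) — neither is a function whose domain matches the other; composition fails here.

undefined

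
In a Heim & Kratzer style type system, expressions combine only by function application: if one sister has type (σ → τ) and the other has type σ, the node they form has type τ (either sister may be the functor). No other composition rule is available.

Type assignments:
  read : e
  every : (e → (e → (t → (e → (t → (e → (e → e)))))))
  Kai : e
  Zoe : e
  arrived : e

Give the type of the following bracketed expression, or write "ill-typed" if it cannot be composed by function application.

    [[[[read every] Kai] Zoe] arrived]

[read every]: functor every : (e → (e → (t → (e → (t → (e → (e → e))))))), argument read : e; result (e → (t → (e → (t → (e → (e → e)))))).
[[read every] Kai]: functor [read every] : (e → (t → (e → (t → (e → (e → e)))))), argument Kai : e; result (t → (e → (t → (e → (e → e))))).
At [[[read every] Kai] Zoe]: neither (t → (e → (t → (e → (e → e))))) nor e can take the other as argument; the node is ill-typed.

ill-typed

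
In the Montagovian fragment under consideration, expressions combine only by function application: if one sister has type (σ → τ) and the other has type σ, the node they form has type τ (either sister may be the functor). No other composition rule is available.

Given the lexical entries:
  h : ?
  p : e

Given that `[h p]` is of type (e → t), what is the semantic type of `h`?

[h p] must have type (e → t). The sister p has type e; that is not a function onto (e → t), so h must be the functor, of type (e → (e → t)).

(e → (e → t))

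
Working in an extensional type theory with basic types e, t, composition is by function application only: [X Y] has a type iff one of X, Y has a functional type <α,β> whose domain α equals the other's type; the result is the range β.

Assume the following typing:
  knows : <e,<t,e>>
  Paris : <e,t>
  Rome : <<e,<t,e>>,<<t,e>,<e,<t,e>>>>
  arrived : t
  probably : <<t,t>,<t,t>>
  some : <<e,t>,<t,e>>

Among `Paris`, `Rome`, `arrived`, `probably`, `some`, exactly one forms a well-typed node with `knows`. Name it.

Rome

Paris : <e,t> — neither side's domain matches the other.
Rome — combines: Rome : <<e,<t,e>>,<<t,e>,<e,<t,e>>>> takes knows : <e,<t,e>> as argument, giving <<t,e>,<e,<t,e>>>.
arrived : t — neither side's domain matches the other.
probably : <<t,t>,<t,t>> — neither side's domain matches the other.
some : <<e,t>,<t,e>> — neither side's domain matches the other.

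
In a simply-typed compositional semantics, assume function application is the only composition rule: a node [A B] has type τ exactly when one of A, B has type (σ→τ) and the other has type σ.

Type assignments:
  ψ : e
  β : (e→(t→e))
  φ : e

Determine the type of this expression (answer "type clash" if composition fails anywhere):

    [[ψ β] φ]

type clash

[ψ β]: (e→(t→e)) applied to e yields (t→e).
[[ψ β] φ]: (t→e) and e cannot combine by function application — type clash.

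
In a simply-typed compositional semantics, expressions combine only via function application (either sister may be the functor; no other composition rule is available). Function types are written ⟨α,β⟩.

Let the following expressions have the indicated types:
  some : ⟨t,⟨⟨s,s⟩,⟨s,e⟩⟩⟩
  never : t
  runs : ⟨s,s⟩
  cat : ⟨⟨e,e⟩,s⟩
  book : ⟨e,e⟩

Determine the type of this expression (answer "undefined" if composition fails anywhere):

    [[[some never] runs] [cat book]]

e

[some never]: ⟨t,⟨⟨s,s⟩,⟨s,e⟩⟩⟩ applied to t yields ⟨⟨s,s⟩,⟨s,e⟩⟩.
[[some never] runs]: ⟨⟨s,s⟩,⟨s,e⟩⟩ applied to ⟨s,s⟩ yields ⟨s,e⟩.
[cat book]: ⟨⟨e,e⟩,s⟩ applied to ⟨e,e⟩ yields s.
[[[some never] runs] [cat book]]: ⟨s,e⟩ applied to s yields e.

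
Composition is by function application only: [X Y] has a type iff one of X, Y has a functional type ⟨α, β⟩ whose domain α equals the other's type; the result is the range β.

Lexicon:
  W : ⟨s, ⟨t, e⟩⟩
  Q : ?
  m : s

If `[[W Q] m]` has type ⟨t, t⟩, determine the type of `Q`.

[[W Q] m] is required to be ⟨t, t⟩. m : s cannot yield ⟨t, t⟩ as functor, so [W Q] : ⟨s, ⟨t, t⟩⟩.
[W Q] is required to be ⟨s, ⟨t, t⟩⟩. W : ⟨s, ⟨t, e⟩⟩ cannot yield ⟨s, ⟨t, t⟩⟩ as functor, so Q : ⟨⟨s, ⟨t, e⟩⟩, ⟨s, ⟨t, t⟩⟩⟩.

⟨⟨s, ⟨t, e⟩⟩, ⟨s, ⟨t, t⟩⟩⟩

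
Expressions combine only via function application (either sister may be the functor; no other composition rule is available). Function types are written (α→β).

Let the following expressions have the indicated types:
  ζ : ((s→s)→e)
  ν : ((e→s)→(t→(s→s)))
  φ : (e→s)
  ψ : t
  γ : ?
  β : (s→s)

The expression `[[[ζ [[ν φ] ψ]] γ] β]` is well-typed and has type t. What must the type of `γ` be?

[[[ζ [[ν φ] ψ]] γ] β] is required to be t. β : (s→s) cannot yield t as functor, so [[ζ [[ν φ] ψ]] γ] : ((s→s)→t).
[[ζ [[ν φ] ψ]] γ] is required to be ((s→s)→t). [ζ [[ν φ] ψ]] : e cannot yield ((s→s)→t) as functor, so γ : (e→((s→s)→t)).

(e→((s→s)→t))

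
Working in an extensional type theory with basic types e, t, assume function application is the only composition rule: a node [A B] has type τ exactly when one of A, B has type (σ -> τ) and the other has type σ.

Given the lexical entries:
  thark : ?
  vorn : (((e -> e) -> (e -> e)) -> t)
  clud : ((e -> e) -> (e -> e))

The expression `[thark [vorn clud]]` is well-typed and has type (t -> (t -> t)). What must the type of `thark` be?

At [thark [vorn clud]] (required: (t -> (t -> t))): [vorn clud] is t, which is not a function with range (t -> (t -> t)); hence thark is the functor — type (t -> (t -> (t -> t))).

(t -> (t -> (t -> t)))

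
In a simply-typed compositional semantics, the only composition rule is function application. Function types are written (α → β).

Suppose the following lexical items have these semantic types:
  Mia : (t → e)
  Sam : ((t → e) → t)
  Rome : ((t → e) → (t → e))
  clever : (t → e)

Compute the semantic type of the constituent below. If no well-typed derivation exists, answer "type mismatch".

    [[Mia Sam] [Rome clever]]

[Mia Sam]: ((t → e) → t) applied to (t → e) yields t.
[Rome clever]: ((t → e) → (t → e)) applied to (t → e) yields (t → e).
[[Mia Sam] [Rome clever]]: (t → e) applied to t yields e.

e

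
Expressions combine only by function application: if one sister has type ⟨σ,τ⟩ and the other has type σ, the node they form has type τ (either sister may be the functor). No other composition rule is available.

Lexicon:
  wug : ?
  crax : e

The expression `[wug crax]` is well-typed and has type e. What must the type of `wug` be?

[wug crax] must have type e. The sister crax has type e; that is not a function onto e, so wug must be the functor, of type ⟨e,e⟩.

⟨e,e⟩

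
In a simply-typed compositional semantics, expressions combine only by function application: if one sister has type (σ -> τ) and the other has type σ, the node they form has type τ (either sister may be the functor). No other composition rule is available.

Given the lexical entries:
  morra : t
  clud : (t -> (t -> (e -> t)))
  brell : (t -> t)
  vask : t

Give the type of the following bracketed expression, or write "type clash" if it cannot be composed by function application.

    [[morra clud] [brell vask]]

[morra clud]: (t -> (t -> (e -> t))) applied to t yields (t -> (e -> t)).
[brell vask]: (t -> t) applied to t yields t.
[[morra clud] [brell vask]]: (t -> (e -> t)) applied to t yields (e -> t).

(e -> t)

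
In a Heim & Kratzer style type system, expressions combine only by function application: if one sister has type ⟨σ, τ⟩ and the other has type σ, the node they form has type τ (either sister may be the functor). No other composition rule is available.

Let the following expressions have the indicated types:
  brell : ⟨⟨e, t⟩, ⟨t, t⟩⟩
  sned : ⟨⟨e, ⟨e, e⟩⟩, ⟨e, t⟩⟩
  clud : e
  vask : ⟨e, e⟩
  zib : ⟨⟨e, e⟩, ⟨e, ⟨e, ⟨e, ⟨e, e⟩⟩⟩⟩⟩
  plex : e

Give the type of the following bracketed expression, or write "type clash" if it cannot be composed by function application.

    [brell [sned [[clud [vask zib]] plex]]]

⟨t, t⟩

[vask zib] — zib of type ⟨⟨e, e⟩, ⟨e, ⟨e, ⟨e, ⟨e, e⟩⟩⟩⟩⟩ combines with vask of type ⟨e, e⟩: type ⟨e, ⟨e, ⟨e, ⟨e, e⟩⟩⟩⟩.
[clud [vask zib]] — [vask zib] of type ⟨e, ⟨e, ⟨e, ⟨e, e⟩⟩⟩⟩ combines with clud of type e: type ⟨e, ⟨e, ⟨e, e⟩⟩⟩.
[[clud [vask zib]] plex] — [clud [vask zib]] of type ⟨e, ⟨e, ⟨e, e⟩⟩⟩ combines with plex of type e: type ⟨e, ⟨e, e⟩⟩.
[sned [[clud [vask zib]] plex]] — sned of type ⟨⟨e, ⟨e, e⟩⟩, ⟨e, t⟩⟩ combines with [[clud [vask zib]] plex] of type ⟨e, ⟨e, e⟩⟩: type ⟨e, t⟩.
[brell [sned [[clud [vask zib]] plex]]] — brell of type ⟨⟨e, t⟩, ⟨t, t⟩⟩ combines with [sned [[clud [vask zib]] plex]] of type ⟨e, t⟩: type ⟨t, t⟩.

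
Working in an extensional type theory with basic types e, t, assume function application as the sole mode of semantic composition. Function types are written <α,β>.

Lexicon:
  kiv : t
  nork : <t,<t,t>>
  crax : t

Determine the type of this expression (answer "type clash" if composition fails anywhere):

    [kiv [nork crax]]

[nork crax]: nork is <t,<t,t>>, crax is t; result <t,t>.
[kiv [nork crax]]: [nork crax] is <t,t>, kiv is t; result t.

t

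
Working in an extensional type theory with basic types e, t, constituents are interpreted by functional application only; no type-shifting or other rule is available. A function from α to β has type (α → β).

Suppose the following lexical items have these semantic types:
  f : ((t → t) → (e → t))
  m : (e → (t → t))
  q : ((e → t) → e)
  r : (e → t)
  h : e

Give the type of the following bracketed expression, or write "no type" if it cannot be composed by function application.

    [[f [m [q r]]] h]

t

[q r]: q is ((e → t) → e), r is (e → t); result e.
[m [q r]]: m is (e → (t → t)), [q r] is e; result (t → t).
[f [m [q r]]]: f is ((t → t) → (e → t)), [m [q r]] is (t → t); result (e → t).
[[f [m [q r]]] h]: [f [m [q r]]] is (e → t), h is e; result t.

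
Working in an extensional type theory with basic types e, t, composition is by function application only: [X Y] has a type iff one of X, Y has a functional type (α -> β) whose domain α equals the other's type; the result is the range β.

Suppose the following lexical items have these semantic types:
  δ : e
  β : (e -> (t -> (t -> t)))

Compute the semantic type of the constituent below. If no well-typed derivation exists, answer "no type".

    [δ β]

(t -> (t -> t))

[δ β]: functor β : (e -> (t -> (t -> t))), argument δ : e; result (t -> (t -> t)).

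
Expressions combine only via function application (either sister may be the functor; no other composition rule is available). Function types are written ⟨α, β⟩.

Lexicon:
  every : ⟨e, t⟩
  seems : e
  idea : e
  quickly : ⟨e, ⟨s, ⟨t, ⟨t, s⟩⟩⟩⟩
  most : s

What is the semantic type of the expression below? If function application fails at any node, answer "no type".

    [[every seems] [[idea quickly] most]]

At [every seems], every : ⟨e, t⟩ takes seems : e, giving t.
At [idea quickly], quickly : ⟨e, ⟨s, ⟨t, ⟨t, s⟩⟩⟩⟩ takes idea : e, giving ⟨s, ⟨t, ⟨t, s⟩⟩⟩.
At [[idea quickly] most], [idea quickly] : ⟨s, ⟨t, ⟨t, s⟩⟩⟩ takes most : s, giving ⟨t, ⟨t, s⟩⟩.
At [[every seems] [[idea quickly] most]], [[idea quickly] most] : ⟨t, ⟨t, s⟩⟩ takes [every seems] : t, giving ⟨t, s⟩.

⟨t, s⟩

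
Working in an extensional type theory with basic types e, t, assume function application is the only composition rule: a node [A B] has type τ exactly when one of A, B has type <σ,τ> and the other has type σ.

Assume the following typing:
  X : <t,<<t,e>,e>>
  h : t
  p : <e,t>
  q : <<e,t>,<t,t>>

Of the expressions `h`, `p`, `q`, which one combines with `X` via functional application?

h — combines: X : <t,<<t,e>,e>> takes h : t as argument, giving <<t,e>,e>.
p : <e,t> — X needs t; p needs e; neither fits.
q : <<e,t>,<t,t>> — X needs t; q needs <e,t>; neither fits.

h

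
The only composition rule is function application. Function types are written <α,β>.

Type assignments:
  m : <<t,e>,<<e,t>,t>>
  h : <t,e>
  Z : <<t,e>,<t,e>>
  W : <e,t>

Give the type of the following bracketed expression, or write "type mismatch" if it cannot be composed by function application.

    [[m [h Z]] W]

[h Z]: Z is <<t,e>,<t,e>>, h is <t,e>; result <t,e>.
[m [h Z]]: m is <<t,e>,<<e,t>,t>>, [h Z] is <t,e>; result <<e,t>,t>.
[[m [h Z]] W]: [m [h Z]] is <<e,t>,t>, W is <e,t>; result t.

t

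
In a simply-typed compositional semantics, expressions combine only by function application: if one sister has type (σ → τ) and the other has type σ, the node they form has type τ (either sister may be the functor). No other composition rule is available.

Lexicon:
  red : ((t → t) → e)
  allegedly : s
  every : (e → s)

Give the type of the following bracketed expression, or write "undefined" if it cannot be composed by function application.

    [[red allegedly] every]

At [red allegedly]: neither ((t → t) → e) nor s can take the other as argument; the node is ill-typed.

undefined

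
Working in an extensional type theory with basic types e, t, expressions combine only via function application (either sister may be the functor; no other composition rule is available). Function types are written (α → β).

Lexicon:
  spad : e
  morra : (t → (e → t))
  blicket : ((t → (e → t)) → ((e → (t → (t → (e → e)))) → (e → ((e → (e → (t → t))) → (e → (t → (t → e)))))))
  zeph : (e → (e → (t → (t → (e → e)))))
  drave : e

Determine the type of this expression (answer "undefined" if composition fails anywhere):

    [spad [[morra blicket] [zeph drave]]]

[morra blicket] — blicket of type ((t → (e → t)) → ((e → (t → (t → (e → e)))) → (e → ((e → (e → (t → t))) → (e → (t → (t → e))))))) combines with morra of type (t → (e → t)): type ((e → (t → (t → (e → e)))) → (e → ((e → (e → (t → t))) → (e → (t → (t → e)))))).
[zeph drave] — zeph of type (e → (e → (t → (t → (e → e))))) combines with drave of type e: type (e → (t → (t → (e → e)))).
[[morra blicket] [zeph drave]] — [morra blicket] of type ((e → (t → (t → (e → e)))) → (e → ((e → (e → (t → t))) → (e → (t → (t → e)))))) combines with [zeph drave] of type (e → (t → (t → (e → e)))): type (e → ((e → (e → (t → t))) → (e → (t → (t → e))))).
[spad [[morra blicket] [zeph drave]]] — [[morra blicket] [zeph drave]] of type (e → ((e → (e → (t → t))) → (e → (t → (t → e))))) combines with spad of type e: type ((e → (e → (t → t))) → (e → (t → (t → e)))).

((e → (e → (t → t))) → (e → (t → (t → e))))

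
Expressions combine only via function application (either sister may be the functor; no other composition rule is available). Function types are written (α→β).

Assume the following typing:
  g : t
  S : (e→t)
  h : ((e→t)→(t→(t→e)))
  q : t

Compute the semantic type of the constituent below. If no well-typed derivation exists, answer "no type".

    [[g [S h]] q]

e

[S h]: functor h : ((e→t)→(t→(t→e))), argument S : (e→t); result (t→(t→e)).
[g [S h]]: functor [S h] : (t→(t→e)), argument g : t; result (t→e).
[[g [S h]] q]: functor [g [S h]] : (t→e), argument q : t; result e.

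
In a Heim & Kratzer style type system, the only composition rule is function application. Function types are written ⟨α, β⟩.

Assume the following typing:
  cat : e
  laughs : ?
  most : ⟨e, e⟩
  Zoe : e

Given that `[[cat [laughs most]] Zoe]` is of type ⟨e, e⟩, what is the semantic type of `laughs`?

[[cat [laughs most]] Zoe] is required to be ⟨e, e⟩. Zoe : e cannot yield ⟨e, e⟩ as functor, so [cat [laughs most]] : ⟨e, ⟨e, e⟩⟩.
[cat [laughs most]] is required to be ⟨e, ⟨e, e⟩⟩. cat : e cannot yield ⟨e, ⟨e, e⟩⟩ as functor, so [laughs most] : ⟨e, ⟨e, ⟨e, e⟩⟩⟩.
[laughs most] is required to be ⟨e, ⟨e, ⟨e, e⟩⟩⟩. most : ⟨e, e⟩ cannot yield ⟨e, ⟨e, ⟨e, e⟩⟩⟩ as functor, so laughs : ⟨⟨e, e⟩, ⟨e, ⟨e, ⟨e, e⟩⟩⟩⟩.

⟨⟨e, e⟩, ⟨e, ⟨e, ⟨e, e⟩⟩⟩⟩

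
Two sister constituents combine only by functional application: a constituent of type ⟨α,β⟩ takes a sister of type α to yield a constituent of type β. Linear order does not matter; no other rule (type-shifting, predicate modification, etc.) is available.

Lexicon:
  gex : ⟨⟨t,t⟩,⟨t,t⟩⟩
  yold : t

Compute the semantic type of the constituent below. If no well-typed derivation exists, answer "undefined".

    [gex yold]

[gex yold]: ⟨⟨t,t⟩,⟨t,t⟩⟩ with t — neither is a function whose domain matches the other; composition fails here.

undefined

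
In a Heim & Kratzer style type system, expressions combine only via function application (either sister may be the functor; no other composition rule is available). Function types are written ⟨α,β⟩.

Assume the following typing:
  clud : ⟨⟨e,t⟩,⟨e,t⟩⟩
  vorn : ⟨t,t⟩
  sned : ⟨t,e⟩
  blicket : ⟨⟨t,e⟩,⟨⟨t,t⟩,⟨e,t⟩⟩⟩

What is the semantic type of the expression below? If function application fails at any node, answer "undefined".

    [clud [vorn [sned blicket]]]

⟨e,t⟩

[sned blicket]: functor blicket : ⟨⟨t,e⟩,⟨⟨t,t⟩,⟨e,t⟩⟩⟩, argument sned : ⟨t,e⟩; result ⟨⟨t,t⟩,⟨e,t⟩⟩.
[vorn [sned blicket]]: functor [sned blicket] : ⟨⟨t,t⟩,⟨e,t⟩⟩, argument vorn : ⟨t,t⟩; result ⟨e,t⟩.
[clud [vorn [sned blicket]]]: functor clud : ⟨⟨e,t⟩,⟨e,t⟩⟩, argument [vorn [sned blicket]] : ⟨e,t⟩; result ⟨e,t⟩.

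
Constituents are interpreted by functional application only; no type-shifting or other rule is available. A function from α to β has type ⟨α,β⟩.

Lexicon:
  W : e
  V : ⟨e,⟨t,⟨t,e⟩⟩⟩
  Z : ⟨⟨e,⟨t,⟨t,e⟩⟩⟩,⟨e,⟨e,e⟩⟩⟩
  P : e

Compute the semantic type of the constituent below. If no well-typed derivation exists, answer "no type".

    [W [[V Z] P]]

e

At [V Z], Z : ⟨⟨e,⟨t,⟨t,e⟩⟩⟩,⟨e,⟨e,e⟩⟩⟩ takes V : ⟨e,⟨t,⟨t,e⟩⟩⟩, giving ⟨e,⟨e,e⟩⟩.
At [[V Z] P], [V Z] : ⟨e,⟨e,e⟩⟩ takes P : e, giving ⟨e,e⟩.
At [W [[V Z] P]], [[V Z] P] : ⟨e,e⟩ takes W : e, giving e.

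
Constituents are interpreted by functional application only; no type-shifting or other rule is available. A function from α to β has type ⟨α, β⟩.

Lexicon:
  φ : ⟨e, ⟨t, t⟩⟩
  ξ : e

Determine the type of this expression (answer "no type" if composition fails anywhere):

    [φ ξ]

[φ ξ] — φ of type ⟨e, ⟨t, t⟩⟩ combines with ξ of type e: type ⟨t, t⟩.

⟨t, t⟩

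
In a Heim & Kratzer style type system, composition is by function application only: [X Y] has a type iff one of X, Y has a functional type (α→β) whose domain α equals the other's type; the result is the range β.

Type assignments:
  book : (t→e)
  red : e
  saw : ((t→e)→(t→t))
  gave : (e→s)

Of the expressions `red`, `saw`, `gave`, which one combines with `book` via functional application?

saw

red : e — does not combine with book.
saw — combines: saw : ((t→e)→(t→t)) takes book : (t→e) as argument, giving (t→t).
gave : (e→s) — does not combine with book.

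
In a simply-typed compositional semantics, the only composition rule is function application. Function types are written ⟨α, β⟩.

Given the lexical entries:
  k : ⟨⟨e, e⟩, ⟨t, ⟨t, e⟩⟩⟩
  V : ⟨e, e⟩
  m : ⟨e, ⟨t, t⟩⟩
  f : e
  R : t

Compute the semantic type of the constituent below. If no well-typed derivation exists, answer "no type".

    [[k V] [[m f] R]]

⟨t, e⟩

[k V] — k of type ⟨⟨e, e⟩, ⟨t, ⟨t, e⟩⟩⟩ combines with V of type ⟨e, e⟩: type ⟨t, ⟨t, e⟩⟩.
[m f] — m of type ⟨e, ⟨t, t⟩⟩ combines with f of type e: type ⟨t, t⟩.
[[m f] R] — [m f] of type ⟨t, t⟩ combines with R of type t: type t.
[[k V] [[m f] R]] — [k V] of type ⟨t, ⟨t, e⟩⟩ combines with [[m f] R] of type t: type ⟨t, e⟩.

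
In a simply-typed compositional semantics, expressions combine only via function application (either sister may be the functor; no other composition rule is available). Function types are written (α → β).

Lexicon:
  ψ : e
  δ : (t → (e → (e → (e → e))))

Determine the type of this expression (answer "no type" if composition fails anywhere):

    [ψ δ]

At [ψ δ]: neither e nor (t → (e → (e → (e → e)))) can take the other as argument; the node is ill-typed.

no type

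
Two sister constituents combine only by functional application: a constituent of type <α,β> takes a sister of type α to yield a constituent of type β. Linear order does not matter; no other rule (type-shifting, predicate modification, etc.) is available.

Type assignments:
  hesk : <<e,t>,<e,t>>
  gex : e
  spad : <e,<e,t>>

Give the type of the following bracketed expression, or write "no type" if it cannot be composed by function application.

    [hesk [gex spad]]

[gex spad]: <e,<e,t>> applied to e yields <e,t>.
[hesk [gex spad]]: <<e,t>,<e,t>> applied to <e,t> yields <e,t>.

<e,t>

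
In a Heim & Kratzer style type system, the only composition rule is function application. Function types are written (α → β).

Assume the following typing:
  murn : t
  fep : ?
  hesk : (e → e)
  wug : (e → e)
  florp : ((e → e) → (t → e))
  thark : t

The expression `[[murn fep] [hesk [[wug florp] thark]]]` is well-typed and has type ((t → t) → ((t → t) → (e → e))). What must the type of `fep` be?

(t → (e → ((t → t) → ((t → t) → (e → e)))))

At [[murn fep] [hesk [[wug florp] thark]]] (required: ((t → t) → ((t → t) → (e → e)))): [hesk [[wug florp] thark]] is e, which is not a function with range ((t → t) → ((t → t) → (e → e))); hence [murn fep] is the functor — type (e → ((t → t) → ((t → t) → (e → e)))).
At [murn fep] (required: (e → ((t → t) → ((t → t) → (e → e))))): murn is t, which is not a function with range (e → ((t → t) → ((t → t) → (e → e)))); hence fep is the functor — type (t → (e → ((t → t) → ((t → t) → (e → e))))).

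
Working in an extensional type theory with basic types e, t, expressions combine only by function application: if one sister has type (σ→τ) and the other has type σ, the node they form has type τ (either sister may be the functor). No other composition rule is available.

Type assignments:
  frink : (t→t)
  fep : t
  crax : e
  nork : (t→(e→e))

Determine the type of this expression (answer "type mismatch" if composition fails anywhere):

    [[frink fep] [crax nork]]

type mismatch

At [frink fep], frink : (t→t) takes fep : t, giving t.
[crax nork]: e and (t→(e→e)) cannot combine by function application — type clash.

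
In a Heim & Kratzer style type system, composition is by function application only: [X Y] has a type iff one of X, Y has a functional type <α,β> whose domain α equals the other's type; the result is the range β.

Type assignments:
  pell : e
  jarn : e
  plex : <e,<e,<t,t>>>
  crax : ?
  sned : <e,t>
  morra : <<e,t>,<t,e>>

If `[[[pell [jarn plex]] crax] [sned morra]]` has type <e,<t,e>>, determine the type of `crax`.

<<t,t>,<<t,e>,<e,<t,e>>>>

At [[[pell [jarn plex]] crax] [sned morra]] (required: <e,<t,e>>): [sned morra] is <t,e>, which is not a function with range <e,<t,e>>; hence [[pell [jarn plex]] crax] is the functor — type <<t,e>,<e,<t,e>>>.
At [[pell [jarn plex]] crax] (required: <<t,e>,<e,<t,e>>>): [pell [jarn plex]] is <t,t>, which is not a function with range <<t,e>,<e,<t,e>>>; hence crax is the functor — type <<t,t>,<<t,e>,<e,<t,e>>>>.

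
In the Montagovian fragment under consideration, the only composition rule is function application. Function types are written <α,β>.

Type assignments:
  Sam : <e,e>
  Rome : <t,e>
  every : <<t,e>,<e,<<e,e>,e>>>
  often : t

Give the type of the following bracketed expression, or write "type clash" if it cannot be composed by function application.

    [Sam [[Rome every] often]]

type clash

[Rome every]: every is <<t,e>,<e,<<e,e>,e>>>, Rome is <t,e>; result <e,<<e,e>,e>>.
[[Rome every] often]: <e,<<e,e>,e>> and t cannot combine by function application — type clash.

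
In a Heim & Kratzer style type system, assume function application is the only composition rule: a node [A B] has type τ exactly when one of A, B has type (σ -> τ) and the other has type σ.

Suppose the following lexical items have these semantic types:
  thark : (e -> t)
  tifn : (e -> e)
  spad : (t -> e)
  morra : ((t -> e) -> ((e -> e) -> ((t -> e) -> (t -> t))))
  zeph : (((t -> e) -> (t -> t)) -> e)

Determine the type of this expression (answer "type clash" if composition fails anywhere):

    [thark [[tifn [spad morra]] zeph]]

[spad morra]: functor morra : ((t -> e) -> ((e -> e) -> ((t -> e) -> (t -> t)))), argument spad : (t -> e); result ((e -> e) -> ((t -> e) -> (t -> t))).
[tifn [spad morra]]: functor [spad morra] : ((e -> e) -> ((t -> e) -> (t -> t))), argument tifn : (e -> e); result ((t -> e) -> (t -> t)).
[[tifn [spad morra]] zeph]: functor zeph : (((t -> e) -> (t -> t)) -> e), argument [tifn [spad morra]] : ((t -> e) -> (t -> t)); result e.
[thark [[tifn [spad morra]] zeph]]: functor thark : (e -> t), argument [[tifn [spad morra]] zeph] : e; result t.

t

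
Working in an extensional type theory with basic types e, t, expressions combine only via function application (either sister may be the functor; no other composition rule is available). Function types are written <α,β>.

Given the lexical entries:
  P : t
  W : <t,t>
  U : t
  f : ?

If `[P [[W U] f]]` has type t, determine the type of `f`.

For [P [[W U] f]] to have type t with P of type t, [[W U] f] must be the function: [[W U] f] : <t,t>.
For [[W U] f] to have type <t,t> with [W U] of type t, f must be the function: f : <t,<t,t>>.

<t,<t,t>>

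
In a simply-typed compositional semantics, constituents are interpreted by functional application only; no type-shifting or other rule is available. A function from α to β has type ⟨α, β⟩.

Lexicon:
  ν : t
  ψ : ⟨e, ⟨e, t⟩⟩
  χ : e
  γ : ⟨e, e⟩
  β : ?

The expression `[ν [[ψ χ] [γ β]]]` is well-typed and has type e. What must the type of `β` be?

⟨⟨e, e⟩, ⟨⟨e, t⟩, ⟨t, e⟩⟩⟩

For [ν [[ψ χ] [γ β]]] to have type e with ν of type t, [[ψ χ] [γ β]] must be the function: [[ψ χ] [γ β]] : ⟨t, e⟩.
For [[ψ χ] [γ β]] to have type ⟨t, e⟩ with [ψ χ] of type ⟨e, t⟩, [γ β] must be the function: [γ β] : ⟨⟨e, t⟩, ⟨t, e⟩⟩.
For [γ β] to have type ⟨⟨e, t⟩, ⟨t, e⟩⟩ with γ of type ⟨e, e⟩, β must be the function: β : ⟨⟨e, e⟩, ⟨⟨e, t⟩, ⟨t, e⟩⟩⟩.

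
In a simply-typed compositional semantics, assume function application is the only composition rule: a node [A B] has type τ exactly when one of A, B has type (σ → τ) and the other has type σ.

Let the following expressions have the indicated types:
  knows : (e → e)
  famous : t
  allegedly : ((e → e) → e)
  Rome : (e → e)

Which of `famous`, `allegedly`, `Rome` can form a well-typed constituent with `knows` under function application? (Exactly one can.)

famous : t — no; knows wants e, and famous wants nothing (atomic).
allegedly — combines: allegedly : ((e → e) → e) takes knows : (e → e) as argument, giving e.
Rome : (e → e) — no; knows wants e, and Rome wants e.

allegedly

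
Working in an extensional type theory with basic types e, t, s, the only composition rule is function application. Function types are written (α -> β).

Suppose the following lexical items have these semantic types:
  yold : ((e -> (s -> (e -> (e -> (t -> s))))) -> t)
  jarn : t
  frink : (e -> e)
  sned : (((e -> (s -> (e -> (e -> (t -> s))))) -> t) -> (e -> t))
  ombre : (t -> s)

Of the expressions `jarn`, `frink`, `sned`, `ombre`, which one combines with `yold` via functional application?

sned

jarn : t — does not combine with yold.
frink : (e -> e) — does not combine with yold.
sned — combines: sned : (((e -> (s -> (e -> (e -> (t -> s))))) -> t) -> (e -> t)) takes yold : ((e -> (s -> (e -> (e -> (t -> s))))) -> t) as argument, giving (e -> t).
ombre : (t -> s) — does not combine with yold.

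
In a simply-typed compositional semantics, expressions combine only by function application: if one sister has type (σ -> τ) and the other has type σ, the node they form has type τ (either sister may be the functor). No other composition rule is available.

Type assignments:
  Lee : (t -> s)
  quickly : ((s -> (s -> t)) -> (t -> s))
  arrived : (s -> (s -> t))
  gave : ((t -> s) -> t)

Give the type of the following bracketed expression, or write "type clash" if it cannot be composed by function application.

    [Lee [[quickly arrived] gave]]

At [quickly arrived], quickly : ((s -> (s -> t)) -> (t -> s)) takes arrived : (s -> (s -> t)), giving (t -> s).
At [[quickly arrived] gave], gave : ((t -> s) -> t) takes [quickly arrived] : (t -> s), giving t.
At [Lee [[quickly arrived] gave]], Lee : (t -> s) takes [[quickly arrived] gave] : t, giving s.

s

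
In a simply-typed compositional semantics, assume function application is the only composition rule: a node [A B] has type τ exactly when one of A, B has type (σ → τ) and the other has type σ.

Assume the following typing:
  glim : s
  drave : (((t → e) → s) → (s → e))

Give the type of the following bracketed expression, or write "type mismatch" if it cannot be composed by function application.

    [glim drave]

type mismatch

[glim drave]: s and (((t → e) → s) → (s → e)) cannot combine by function application — type clash.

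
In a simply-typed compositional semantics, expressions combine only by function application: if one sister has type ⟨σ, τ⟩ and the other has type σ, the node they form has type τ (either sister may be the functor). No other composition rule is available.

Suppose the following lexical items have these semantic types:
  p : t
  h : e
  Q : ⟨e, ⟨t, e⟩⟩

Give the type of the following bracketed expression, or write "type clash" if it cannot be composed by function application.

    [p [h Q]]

[h Q]: functor Q : ⟨e, ⟨t, e⟩⟩, argument h : e; result ⟨t, e⟩.
[p [h Q]]: functor [h Q] : ⟨t, e⟩, argument p : t; result e.

e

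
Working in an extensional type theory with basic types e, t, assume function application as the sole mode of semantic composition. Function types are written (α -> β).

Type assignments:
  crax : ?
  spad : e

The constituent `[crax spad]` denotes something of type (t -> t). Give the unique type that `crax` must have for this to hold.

(e -> (t -> t))

[crax spad] is required to be (t -> t). spad : e cannot yield (t -> t) as functor, so crax : (e -> (t -> t)).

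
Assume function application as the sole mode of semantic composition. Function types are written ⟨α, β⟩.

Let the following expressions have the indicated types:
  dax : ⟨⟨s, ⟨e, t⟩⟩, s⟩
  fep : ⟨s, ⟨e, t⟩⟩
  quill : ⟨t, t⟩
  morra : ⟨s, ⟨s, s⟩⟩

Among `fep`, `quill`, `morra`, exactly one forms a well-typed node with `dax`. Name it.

fep

fep — combines: dax : ⟨⟨s, ⟨e, t⟩⟩, s⟩ takes fep : ⟨s, ⟨e, t⟩⟩ as argument, giving s.
quill : ⟨t, t⟩ — no; dax wants ⟨s, ⟨e, t⟩⟩, and quill wants t.
morra : ⟨s, ⟨s, s⟩⟩ — no; dax wants ⟨s, ⟨e, t⟩⟩, and morra wants s.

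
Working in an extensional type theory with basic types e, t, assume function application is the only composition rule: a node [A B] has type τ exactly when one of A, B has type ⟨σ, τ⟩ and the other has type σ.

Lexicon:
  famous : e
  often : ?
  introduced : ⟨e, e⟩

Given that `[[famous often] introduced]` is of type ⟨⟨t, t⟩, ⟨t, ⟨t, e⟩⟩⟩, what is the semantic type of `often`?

For [[famous often] introduced] to have type ⟨⟨t, t⟩, ⟨t, ⟨t, e⟩⟩⟩ with introduced of type ⟨e, e⟩, [famous often] must be the function: [famous often] : ⟨⟨e, e⟩, ⟨⟨t, t⟩, ⟨t, ⟨t, e⟩⟩⟩⟩.
For [famous often] to have type ⟨⟨e, e⟩, ⟨⟨t, t⟩, ⟨t, ⟨t, e⟩⟩⟩⟩ with famous of type e, often must be the function: often : ⟨e, ⟨⟨e, e⟩, ⟨⟨t, t⟩, ⟨t, ⟨t, e⟩⟩⟩⟩⟩.

⟨e, ⟨⟨e, e⟩, ⟨⟨t, t⟩, ⟨t, ⟨t, e⟩⟩⟩⟩⟩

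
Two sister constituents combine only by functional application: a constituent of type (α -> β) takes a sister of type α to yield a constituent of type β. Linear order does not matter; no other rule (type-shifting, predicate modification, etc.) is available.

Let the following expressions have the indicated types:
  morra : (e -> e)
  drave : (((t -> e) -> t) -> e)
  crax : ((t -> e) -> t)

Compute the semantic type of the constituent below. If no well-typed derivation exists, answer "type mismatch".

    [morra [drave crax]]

e

[drave crax]: drave is (((t -> e) -> t) -> e), crax is ((t -> e) -> t); result e.
[morra [drave crax]]: morra is (e -> e), [drave crax] is e; result e.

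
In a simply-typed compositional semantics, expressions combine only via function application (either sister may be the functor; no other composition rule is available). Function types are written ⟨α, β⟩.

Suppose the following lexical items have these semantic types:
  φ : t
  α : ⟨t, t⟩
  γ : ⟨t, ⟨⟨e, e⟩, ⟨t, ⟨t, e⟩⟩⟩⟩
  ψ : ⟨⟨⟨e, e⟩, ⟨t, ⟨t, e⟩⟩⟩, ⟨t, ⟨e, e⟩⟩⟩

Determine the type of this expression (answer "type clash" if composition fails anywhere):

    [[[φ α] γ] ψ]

⟨t, ⟨e, e⟩⟩

[φ α]: functor α : ⟨t, t⟩, argument φ : t; result t.
[[φ α] γ]: functor γ : ⟨t, ⟨⟨e, e⟩, ⟨t, ⟨t, e⟩⟩⟩⟩, argument [φ α] : t; result ⟨⟨e, e⟩, ⟨t, ⟨t, e⟩⟩⟩.
[[[φ α] γ] ψ]: functor ψ : ⟨⟨⟨e, e⟩, ⟨t, ⟨t, e⟩⟩⟩, ⟨t, ⟨e, e⟩⟩⟩, argument [[φ α] γ] : ⟨⟨e, e⟩, ⟨t, ⟨t, e⟩⟩⟩; result ⟨t, ⟨e, e⟩⟩.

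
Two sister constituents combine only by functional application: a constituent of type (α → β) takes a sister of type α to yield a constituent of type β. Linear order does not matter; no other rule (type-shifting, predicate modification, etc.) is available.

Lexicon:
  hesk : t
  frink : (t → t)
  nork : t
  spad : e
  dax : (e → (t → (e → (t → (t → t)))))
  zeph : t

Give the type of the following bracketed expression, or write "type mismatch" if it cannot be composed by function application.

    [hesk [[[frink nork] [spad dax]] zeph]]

type mismatch

[frink nork] — frink of type (t → t) combines with nork of type t: type t.
[spad dax] — dax of type (e → (t → (e → (t → (t → t))))) combines with spad of type e: type (t → (e → (t → (t → t)))).
[[frink nork] [spad dax]] — [spad dax] of type (t → (e → (t → (t → t)))) combines with [frink nork] of type t: type (e → (t → (t → t))).
[[[frink nork] [spad dax]] zeph]: (e → (t → (t → t))) with t — neither is a function whose domain matches the other; composition fails here.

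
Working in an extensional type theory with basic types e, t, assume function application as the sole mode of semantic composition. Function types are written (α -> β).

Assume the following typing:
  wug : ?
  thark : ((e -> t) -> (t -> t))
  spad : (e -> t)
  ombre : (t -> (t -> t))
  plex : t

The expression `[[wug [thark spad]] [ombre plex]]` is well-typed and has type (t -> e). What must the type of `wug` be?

((t -> t) -> ((t -> t) -> (t -> e)))

[[wug [thark spad]] [ombre plex]] is required to be (t -> e). [ombre plex] : (t -> t) cannot yield (t -> e) as functor, so [wug [thark spad]] : ((t -> t) -> (t -> e)).
[wug [thark spad]] is required to be ((t -> t) -> (t -> e)). [thark spad] : (t -> t) cannot yield ((t -> t) -> (t -> e)) as functor, so wug : ((t -> t) -> ((t -> t) -> (t -> e))).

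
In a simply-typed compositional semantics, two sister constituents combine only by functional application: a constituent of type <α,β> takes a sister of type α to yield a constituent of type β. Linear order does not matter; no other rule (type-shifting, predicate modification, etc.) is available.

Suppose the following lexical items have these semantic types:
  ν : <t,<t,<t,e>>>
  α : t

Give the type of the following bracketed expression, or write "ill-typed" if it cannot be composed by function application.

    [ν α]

<t,<t,e>>

[ν α]: ν is <t,<t,<t,e>>>, α is t; result <t,<t,e>>.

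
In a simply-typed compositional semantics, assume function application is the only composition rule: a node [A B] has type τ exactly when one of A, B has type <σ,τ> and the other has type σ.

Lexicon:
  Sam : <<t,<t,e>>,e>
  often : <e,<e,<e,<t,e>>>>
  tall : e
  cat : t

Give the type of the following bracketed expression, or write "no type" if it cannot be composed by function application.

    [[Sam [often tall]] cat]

[often tall]: <e,<e,<e,<t,e>>>> applied to e yields <e,<e,<t,e>>>.
At [Sam [often tall]]: neither <<t,<t,e>>,e> nor <e,<e,<t,e>>> can take the other as argument; the node is ill-typed.

no type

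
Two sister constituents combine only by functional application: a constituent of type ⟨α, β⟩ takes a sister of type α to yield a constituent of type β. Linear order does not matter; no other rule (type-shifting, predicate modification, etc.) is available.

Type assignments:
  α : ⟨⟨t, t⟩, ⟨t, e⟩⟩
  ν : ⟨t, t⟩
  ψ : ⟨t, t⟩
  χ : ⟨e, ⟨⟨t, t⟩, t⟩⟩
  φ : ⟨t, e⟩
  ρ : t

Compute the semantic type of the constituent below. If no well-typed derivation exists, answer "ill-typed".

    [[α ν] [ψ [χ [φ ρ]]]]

e

[α ν]: ⟨⟨t, t⟩, ⟨t, e⟩⟩ applied to ⟨t, t⟩ yields ⟨t, e⟩.
[φ ρ]: ⟨t, e⟩ applied to t yields e.
[χ [φ ρ]]: ⟨e, ⟨⟨t, t⟩, t⟩⟩ applied to e yields ⟨⟨t, t⟩, t⟩.
[ψ [χ [φ ρ]]]: ⟨⟨t, t⟩, t⟩ applied to ⟨t, t⟩ yields t.
[[α ν] [ψ [χ [φ ρ]]]]: ⟨t, e⟩ applied to t yields e.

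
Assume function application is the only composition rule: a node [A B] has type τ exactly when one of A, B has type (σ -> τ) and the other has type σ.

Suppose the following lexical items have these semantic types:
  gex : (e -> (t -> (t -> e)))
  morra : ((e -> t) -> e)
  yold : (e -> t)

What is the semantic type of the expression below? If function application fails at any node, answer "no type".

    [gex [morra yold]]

(t -> (t -> e))

[morra yold]: ((e -> t) -> e) applied to (e -> t) yields e.
[gex [morra yold]]: (e -> (t -> (t -> e))) applied to e yields (t -> (t -> e)).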